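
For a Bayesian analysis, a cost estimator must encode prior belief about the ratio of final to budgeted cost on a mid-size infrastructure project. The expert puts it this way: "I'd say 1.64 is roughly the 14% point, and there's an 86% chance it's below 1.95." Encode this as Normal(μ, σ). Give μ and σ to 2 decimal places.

For Normal(μ,σ), the p-quantile is μ + z_p·σ. Here z_{0.14} = -1.08, z_{0.86} = 1.08.
So 1.64 = μ − 1.08σ and 1.95 = μ + 1.08σ.
Subtracting: σ = (1.95 − 1.64)/(1.08 − (-1.08)) = 0.14.
Then μ = 1.64 − (-1.08)·0.14 = 1.79.

μ = 1.79, σ = 0.14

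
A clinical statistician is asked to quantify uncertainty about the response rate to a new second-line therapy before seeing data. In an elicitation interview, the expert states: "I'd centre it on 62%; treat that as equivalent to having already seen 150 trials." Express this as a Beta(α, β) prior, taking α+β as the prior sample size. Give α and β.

α = 93, β = 57

Under the effective-sample-size interpretation, Beta(α, β) has prior mean α/(α+β) and prior sample size α+β.
So α+β = 150 and α/(α+β) = 0.62, giving α = 0.62·150 = 93 and β = 150 − 93 = 57.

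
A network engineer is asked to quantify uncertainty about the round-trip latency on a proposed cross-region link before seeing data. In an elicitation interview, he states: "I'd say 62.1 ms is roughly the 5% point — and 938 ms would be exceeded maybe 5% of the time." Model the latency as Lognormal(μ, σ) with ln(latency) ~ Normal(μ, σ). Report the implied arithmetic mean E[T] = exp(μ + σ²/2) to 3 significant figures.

E[T] ≈ 339 ms

If T ~ Lognormal(μ,σ) then ln T ~ Normal(μ,σ), so the p-quantile of ln T is μ + z_p·σ.
ln(62.1) = 4.129 and ln(938) = 6.844; z_{0.05} = -1.645, z_{0.95} = 1.645.
σ = (6.844 − 4.129)/(1.645 − (-1.645)) = 0.825.
μ = 4.129 − (-1.645)·0.825 = 5.486.
E[T] = exp(μ + σ²/2) = exp(5.486 + 0.3406) = 339 ms.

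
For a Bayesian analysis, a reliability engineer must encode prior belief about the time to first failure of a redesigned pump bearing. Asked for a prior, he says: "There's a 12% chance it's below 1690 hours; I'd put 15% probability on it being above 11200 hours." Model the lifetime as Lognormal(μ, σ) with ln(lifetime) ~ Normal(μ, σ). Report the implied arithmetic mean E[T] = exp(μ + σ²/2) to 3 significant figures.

If T ~ Lognormal(μ,σ) then ln T ~ Normal(μ,σ), so the p-quantile of ln T is μ + z_p·σ.
ln(1690) = 7.432 and ln(11200) = 9.324; z_{0.12} = -1.175, z_{0.85} = 1.036.
σ = (9.324 − 7.432)/(1.036 − (-1.175)) = 0.855.
μ = 7.432 − (-1.175)·0.855 = 8.437.
E[T] = exp(μ + σ²/2) = exp(8.437 + 0.3657) = 6650 hours.

E[T] ≈ 6650 hours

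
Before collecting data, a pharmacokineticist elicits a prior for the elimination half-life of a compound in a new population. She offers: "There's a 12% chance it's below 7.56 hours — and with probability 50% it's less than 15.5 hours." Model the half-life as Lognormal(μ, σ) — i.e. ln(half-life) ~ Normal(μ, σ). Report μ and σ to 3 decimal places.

μ ≈ 2.741, σ ≈ 0.611

If T ~ Lognormal(μ,σ) then ln T ~ Normal(μ,σ), so the p-quantile of ln T is μ + z_p·σ.
ln(7.56) = 2.023 and ln(15.5) = 2.741; z_{0.12} = -1.175, z_{0.5} = 0.
σ = (2.741 − 2.023)/(0 − (-1.175)) = 0.611.
μ = 2.023 − (-1.175)·0.611 = 2.741.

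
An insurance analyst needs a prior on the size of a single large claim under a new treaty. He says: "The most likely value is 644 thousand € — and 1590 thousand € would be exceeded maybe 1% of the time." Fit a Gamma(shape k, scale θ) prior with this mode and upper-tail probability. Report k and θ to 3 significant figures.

Gamma(k,θ) with k>1 has mode (k−1)θ, so θ = 644/(k−1).
Need P(X < 1590) = 0.99 with θ tied to k this way. Start at k = 2, θ = 644: P(X<1590) ≈ 0.706.
Too low — raise k to concentrate. Iterating converges to k ≈ 6.76.
Then θ = 644/(6.76−1) ≈ 112.

k ≈ 6.76, θ ≈ 112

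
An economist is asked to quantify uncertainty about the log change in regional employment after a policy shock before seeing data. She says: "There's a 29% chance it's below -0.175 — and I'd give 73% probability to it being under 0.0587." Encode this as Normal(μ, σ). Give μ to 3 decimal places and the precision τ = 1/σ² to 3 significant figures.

For Normal(μ,σ), the p-quantile is μ + z_p·σ. Here z_{0.29} = -0.5534, z_{0.73} = 0.6128.
So -0.175 = μ − 0.5534σ and 0.0587 = μ + 0.6128σ.
Subtracting: σ = (0.0587 − -0.175)/(0.6128 − (-0.5534)) = 0.200.
Then μ = -0.175 − (-0.5534)·0.200 = -0.064.
Precision τ = 1/σ² = 1/0.2004² = 24.9.

μ = -0.064, τ = 24.9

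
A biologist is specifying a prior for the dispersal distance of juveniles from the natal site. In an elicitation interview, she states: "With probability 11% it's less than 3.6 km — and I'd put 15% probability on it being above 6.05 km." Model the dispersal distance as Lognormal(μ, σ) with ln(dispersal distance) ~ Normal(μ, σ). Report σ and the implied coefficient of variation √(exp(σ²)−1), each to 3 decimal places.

σ ≈ 0.229, CV ≈ 0.232

If T ~ Lognormal(μ,σ) then ln T ~ Normal(μ,σ), so the p-quantile of ln T is μ + z_p·σ.
ln(3.6) = 1.281 and ln(6.05) = 1.8; z_{0.11} = -1.227, z_{0.85} = 1.036.
σ = (1.8 − 1.281)/(1.036 − (-1.227)) = 0.229.
μ = 1.281 − (-1.227)·0.229 = 1.562.
CV = √(exp(σ²)−1) = √(exp(0.0526)−1) = 0.232.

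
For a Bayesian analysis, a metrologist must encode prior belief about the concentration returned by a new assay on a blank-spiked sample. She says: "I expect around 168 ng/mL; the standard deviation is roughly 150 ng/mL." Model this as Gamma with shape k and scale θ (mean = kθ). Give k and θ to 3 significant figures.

For Gamma(k, scale θ): mean = kθ, variance = kθ², so CV = 1/√k.
CV = SD/mean = 150/168 = 0.8929, hence k = 1/CV² = 1.25.
Then θ = mean/k = 168/1.25 = 134.

k ≈ 1.25, θ ≈ 134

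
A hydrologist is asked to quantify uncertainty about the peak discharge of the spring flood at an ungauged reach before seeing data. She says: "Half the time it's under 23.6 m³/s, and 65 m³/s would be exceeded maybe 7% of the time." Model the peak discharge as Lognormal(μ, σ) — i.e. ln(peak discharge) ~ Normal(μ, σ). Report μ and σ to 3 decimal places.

If T ~ Lognormal(μ,σ) then ln T ~ Normal(μ,σ), so the p-quantile of ln T is μ + z_p·σ.
ln(23.6) = 3.161 and ln(65) = 4.174; z_{0.5} = 0, z_{0.93} = 1.476.
σ = (4.174 − 3.161)/(1.476 − (0)) = 0.687.
μ = 3.161 − (0)·0.687 = 3.161.

μ ≈ 3.161, σ ≈ 0.687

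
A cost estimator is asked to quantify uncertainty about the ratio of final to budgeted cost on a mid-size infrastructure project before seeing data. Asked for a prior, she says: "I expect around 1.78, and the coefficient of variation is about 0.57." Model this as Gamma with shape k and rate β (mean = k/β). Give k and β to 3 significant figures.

For Gamma(k, rate β): mean = k/β, variance = k/β², so CV = 1/√k.
CV = 0.57, hence k = 1/CV² = 3.08.
Then β = k/mean = 3.08/1.78 = 1.73.

k ≈ 3.08, β ≈ 1.73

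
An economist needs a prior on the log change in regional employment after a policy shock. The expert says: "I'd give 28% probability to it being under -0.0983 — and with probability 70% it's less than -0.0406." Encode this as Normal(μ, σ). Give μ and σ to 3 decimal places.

μ = -0.068, σ = 0.052

For Normal(μ,σ), the p-quantile is μ + z_p·σ. Here z_{0.28} = -0.5828, z_{0.7} = 0.5244.
So -0.0983 = μ − 0.5828σ and -0.0406 = μ + 0.5244σ.
Subtracting: σ = (-0.0406 − -0.0983)/(0.5244 − (-0.5828)) = 0.052.
Then μ = -0.0983 − (-0.5828)·0.052 = -0.068.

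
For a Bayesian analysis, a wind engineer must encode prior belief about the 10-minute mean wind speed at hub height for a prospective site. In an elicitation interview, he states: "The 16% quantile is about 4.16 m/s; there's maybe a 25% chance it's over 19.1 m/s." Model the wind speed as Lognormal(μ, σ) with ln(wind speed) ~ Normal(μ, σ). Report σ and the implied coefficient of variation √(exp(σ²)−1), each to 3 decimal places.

If T ~ Lognormal(μ,σ) then ln T ~ Normal(μ,σ), so the p-quantile of ln T is μ + z_p·σ.
ln(4.16) = 1.426 and ln(19.1) = 2.95; z_{0.16} = -0.9945, z_{0.75} = 0.6745.
σ = (2.95 − 1.426)/(0.6745 − (-0.9945)) = 0.913.
μ = 1.426 − (-0.9945)·0.913 = 2.334.
CV = √(exp(σ²)−1) = √(exp(0.8340)−1) = 1.141.

σ ≈ 0.913, CV ≈ 1.141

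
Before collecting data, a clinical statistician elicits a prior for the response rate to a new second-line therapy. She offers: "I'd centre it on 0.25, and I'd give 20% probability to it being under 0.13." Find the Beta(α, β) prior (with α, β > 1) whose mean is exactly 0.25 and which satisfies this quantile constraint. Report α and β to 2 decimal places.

With mean 0.25 fixed, write α = 0.25s, β = 0.75s where s = α+β.
Need P(θ < 0.13) = 0.2 under Beta(0.25s, 0.75s). Normal approximation: (q−m)/√(m(1−m)/s) ≈ z_{0.2} = -0.842, so s ≈ 0.25·0.75·(-0.842)²/(0.13−0.25)² = 9.2.
At s = 9.2: P(θ<0.13) ≈ 0.205. Adjusting to match 0.2 gives s ≈ 9.51.
So α = 0.25·9.51 ≈ 2.38, β = 0.75·9.51 ≈ 7.13.

α ≈ 2.38, β ≈ 7.13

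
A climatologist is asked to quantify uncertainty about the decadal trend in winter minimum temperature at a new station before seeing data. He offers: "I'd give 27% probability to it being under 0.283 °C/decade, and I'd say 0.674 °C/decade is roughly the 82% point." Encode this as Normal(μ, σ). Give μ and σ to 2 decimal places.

μ = 0.44, σ = 0.26

The p-quantile of Normal(μ,σ) is μ + z_p·σ, with z_{0.27} = -0.6128 and z_{0.82} = 0.9154.
Eliminate σ: μ = (z₂·x₁ − z₁·x₂)/(z₂ − z₁) = (0.9154·0.283 − (-0.6128)·0.674)/1.528 = 0.44.
Then σ = (x₂ − x₁)/(z₂ − z₁) = (0.674 − 0.283)/1.528 = 0.26.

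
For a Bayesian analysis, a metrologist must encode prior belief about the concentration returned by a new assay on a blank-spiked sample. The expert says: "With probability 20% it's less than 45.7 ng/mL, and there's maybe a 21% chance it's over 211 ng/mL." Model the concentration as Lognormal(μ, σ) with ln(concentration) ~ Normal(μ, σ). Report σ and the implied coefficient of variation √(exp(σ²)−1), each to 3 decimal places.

σ ≈ 0.928, CV ≈ 1.169

If T ~ Lognormal(μ,σ) then ln T ~ Normal(μ,σ), so the p-quantile of ln T is μ + z_p·σ.
ln(45.7) = 3.822 and ln(211) = 5.352; z_{0.2} = -0.8416, z_{0.79} = 0.8064.
σ = (5.352 − 3.822)/(0.8064 − (-0.8416)) = 0.928.
μ = 3.822 − (-0.8416)·0.928 = 4.603.
CV = √(exp(σ²)−1) = √(exp(0.8616)−1) = 1.169.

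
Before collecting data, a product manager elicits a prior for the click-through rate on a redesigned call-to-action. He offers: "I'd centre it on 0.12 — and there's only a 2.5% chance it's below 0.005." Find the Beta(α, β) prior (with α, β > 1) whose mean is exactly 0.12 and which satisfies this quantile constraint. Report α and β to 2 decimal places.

α ≈ 1.14, β ≈ 8.34

With mean 0.12 fixed, write α = 0.12s, β = 0.88s where s = α+β.
Need P(θ < 0.005) = 0.025 under Beta(0.12s, 0.88s). Normal approximation: (q−m)/√(m(1−m)/s) ≈ z_{0.025} = -1.96, so s ≈ 0.12·0.88·(-1.96)²/(0.005−0.12)² = 30.7.
At s = 30.7: P(θ<0.005) ≈ 0.000. Adjusting to match 0.025 gives s ≈ 9.48.
So α = 0.12·9.48 ≈ 1.14, β = 0.88·9.48 ≈ 8.34.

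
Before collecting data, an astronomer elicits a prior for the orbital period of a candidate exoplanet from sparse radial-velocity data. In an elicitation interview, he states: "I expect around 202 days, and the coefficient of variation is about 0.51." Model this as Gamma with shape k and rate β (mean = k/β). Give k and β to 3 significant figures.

For Gamma(k, rate β): mean = k/β, variance = k/β², so CV = 1/√k.
CV = 0.51, hence k = 1/CV² = 3.84.
Then β = k/mean = 3.84/202 = 0.019.

k ≈ 3.84, β ≈ 0.019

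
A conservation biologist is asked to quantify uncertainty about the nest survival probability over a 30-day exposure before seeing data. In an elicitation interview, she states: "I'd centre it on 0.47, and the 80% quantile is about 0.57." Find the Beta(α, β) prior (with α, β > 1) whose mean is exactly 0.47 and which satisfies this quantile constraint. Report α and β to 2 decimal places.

α ≈ 8.30, β ≈ 9.36

With mean 0.47 fixed, write α = 0.47s, β = 0.53s where s = α+β.
Need P(θ < 0.57) = 0.8 under Beta(0.47s, 0.53s). Normal approximation: (q−m)/√(m(1−m)/s) ≈ z_{0.8} = 0.842, so s ≈ 0.47·0.53·(0.842)²/(0.57−0.47)² = 17.6.
At s = 17.6: P(θ<0.57) ≈ 0.800. Adjusting to match 0.8 gives s ≈ 17.67.
So α = 0.47·17.67 ≈ 8.30, β = 0.53·17.67 ≈ 9.36.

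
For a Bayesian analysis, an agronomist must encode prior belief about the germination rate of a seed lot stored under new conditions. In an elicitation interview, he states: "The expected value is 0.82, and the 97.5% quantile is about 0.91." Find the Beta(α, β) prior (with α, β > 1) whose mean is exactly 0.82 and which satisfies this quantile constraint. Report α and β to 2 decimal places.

α ≈ 43.69, β ≈ 9.59

With mean 0.82 fixed, write α = 0.82s, β = 0.18s where s = α+β.
Need P(θ < 0.91) = 0.975 under Beta(0.82s, 0.18s). Normal approximation: (q−m)/√(m(1−m)/s) ≈ z_{0.975} = 1.96, so s ≈ 0.82·0.18·(1.96)²/(0.91−0.82)² = 70.0.
At s = 70.0: P(θ<0.91) ≈ 0.988. Adjusting to match 0.975 gives s ≈ 53.28.
So α = 0.82·53.28 ≈ 43.69, β = 0.18·53.28 ≈ 9.59.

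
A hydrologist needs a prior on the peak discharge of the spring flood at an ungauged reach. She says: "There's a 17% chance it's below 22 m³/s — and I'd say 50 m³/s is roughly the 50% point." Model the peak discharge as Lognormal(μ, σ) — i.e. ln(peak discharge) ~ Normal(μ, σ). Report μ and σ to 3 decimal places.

μ ≈ 3.912, σ ≈ 0.860

If T ~ Lognormal(μ,σ) then ln T ~ Normal(μ,σ), so the p-quantile of ln T is μ + z_p·σ.
ln(22) = 3.091 and ln(50) = 3.912; z_{0.17} = -0.9542, z_{0.5} = 0.
σ = (3.912 − 3.091)/(0 − (-0.9542)) = 0.860.
μ = 3.091 − (-0.9542)·0.860 = 3.912.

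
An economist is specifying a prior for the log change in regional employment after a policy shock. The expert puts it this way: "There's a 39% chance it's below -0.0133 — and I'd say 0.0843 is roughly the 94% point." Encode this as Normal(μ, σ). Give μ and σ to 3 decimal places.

The p-quantile of Normal(μ,σ) is μ + z_p·σ, with z_{0.39} = -0.2793 and z_{0.94} = 1.555.
Eliminate σ: μ = (z₂·x₁ − z₁·x₂)/(z₂ − z₁) = (1.555·-0.0133 − (-0.2793)·0.0843)/1.834 = 0.002.
Then σ = (x₂ − x₁)/(z₂ − z₁) = (0.0843 − -0.0133)/1.834 = 0.053.

μ = 0.002, σ = 0.053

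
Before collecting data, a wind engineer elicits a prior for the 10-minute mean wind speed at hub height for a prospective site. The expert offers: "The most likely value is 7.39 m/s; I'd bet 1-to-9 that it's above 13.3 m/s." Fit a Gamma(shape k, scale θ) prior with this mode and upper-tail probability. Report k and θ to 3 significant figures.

Gamma(k,θ) with k>1 has mode (k−1)θ, so θ = 7.39/(k−1).
Need P(X < 13.3) = 0.9 with θ tied to k this way. Start at k = 2, θ = 7.39: P(X<13.3) ≈ 0.537.
Too low — raise k to concentrate. Iterating converges to k ≈ 6.51.
Then θ = 7.39/(6.51−1) ≈ 1.34.

k ≈ 6.51, θ ≈ 1.34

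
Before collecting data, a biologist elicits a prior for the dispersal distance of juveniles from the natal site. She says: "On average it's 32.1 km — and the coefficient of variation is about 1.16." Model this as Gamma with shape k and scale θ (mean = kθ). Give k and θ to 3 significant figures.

k ≈ 0.743, θ ≈ 43.2

For Gamma(k, scale θ): mean = kθ, variance = kθ², so CV = 1/√k.
CV = 1.16, hence k = 1/CV² = 0.743.
Then θ = mean/k = 32.1/0.743 = 43.2.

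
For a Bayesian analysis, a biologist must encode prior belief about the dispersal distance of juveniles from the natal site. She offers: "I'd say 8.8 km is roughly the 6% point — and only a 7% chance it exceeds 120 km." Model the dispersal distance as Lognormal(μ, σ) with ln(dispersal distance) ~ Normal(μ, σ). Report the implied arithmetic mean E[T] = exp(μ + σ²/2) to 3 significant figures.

If T ~ Lognormal(μ,σ) then ln T ~ Normal(μ,σ), so the p-quantile of ln T is μ + z_p·σ.
ln(8.8) = 2.175 and ln(120) = 4.787; z_{0.06} = -1.555, z_{0.93} = 1.476.
σ = (4.787 − 2.175)/(1.476 − (-1.555)) = 0.862.
μ = 2.175 − (-1.555)·0.862 = 3.515.
E[T] = exp(μ + σ²/2) = exp(3.515 + 0.3716) = 48.8 km.

E[T] ≈ 48.8 km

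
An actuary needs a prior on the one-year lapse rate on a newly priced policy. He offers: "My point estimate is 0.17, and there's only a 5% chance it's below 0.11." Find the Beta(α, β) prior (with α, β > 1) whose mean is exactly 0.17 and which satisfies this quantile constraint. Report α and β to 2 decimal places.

α ≈ 15.51, β ≈ 75.71

With mean 0.17 fixed, write α = 0.17s, β = 0.83s where s = α+β.
Need P(θ < 0.11) = 0.05 under Beta(0.17s, 0.83s). Normal approximation: (q−m)/√(m(1−m)/s) ≈ z_{0.05} = -1.64, so s ≈ 0.17·0.83·(-1.64)²/(0.11−0.17)² = 106.0.
At s = 106.0: P(θ<0.11) ≈ 0.037. Adjusting to match 0.05 gives s ≈ 91.22.
So α = 0.17·91.22 ≈ 15.51, β = 0.83·91.22 ≈ 75.71.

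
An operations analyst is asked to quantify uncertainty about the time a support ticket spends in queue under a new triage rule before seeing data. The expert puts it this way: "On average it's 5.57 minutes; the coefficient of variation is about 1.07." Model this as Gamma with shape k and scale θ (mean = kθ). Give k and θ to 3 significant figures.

k ≈ 0.873, θ ≈ 6.38

For Gamma(k, scale θ): mean = kθ, variance = kθ², so CV = 1/√k.
CV = 1.07, hence k = 1/CV² = 0.873.
Then θ = mean/k = 5.57/0.873 = 6.38.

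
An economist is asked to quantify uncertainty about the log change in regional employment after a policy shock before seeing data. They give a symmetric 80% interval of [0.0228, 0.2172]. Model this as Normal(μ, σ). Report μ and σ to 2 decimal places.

μ = 0.12, σ = 0.08

A symmetric 80% interval runs μ ± z·σ with z = 1.282.
Half-width = 0.0972, so σ = 0.0972/1.282 = 0.08.
μ is the interval midpoint, 0.12.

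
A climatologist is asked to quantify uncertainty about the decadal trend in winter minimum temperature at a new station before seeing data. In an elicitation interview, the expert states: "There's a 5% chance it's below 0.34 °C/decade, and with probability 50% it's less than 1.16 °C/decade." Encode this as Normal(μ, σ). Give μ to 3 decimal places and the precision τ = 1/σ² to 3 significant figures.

The p-quantile of Normal(μ,σ) is μ + z_p·σ, with z_{0.05} = -1.645 and z_{0.5} = 0.
Eliminate σ: μ = (z₂·x₁ − z₁·x₂)/(z₂ − z₁) = (0·0.34 − (-1.645)·1.16)/1.645 = 1.160.
Then σ = (x₂ − x₁)/(z₂ − z₁) = (1.16 − 0.34)/1.645 = 0.499.
Precision τ = 1/σ² = 1/0.4985² = 4.02.

μ = 1.160, τ = 4.02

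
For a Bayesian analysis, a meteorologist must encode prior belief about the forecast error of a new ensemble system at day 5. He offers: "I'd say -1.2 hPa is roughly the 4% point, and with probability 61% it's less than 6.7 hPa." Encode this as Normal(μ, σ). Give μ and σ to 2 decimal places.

The p-quantile of Normal(μ,σ) is μ + z_p·σ, with z_{0.04} = -1.751 and z_{0.61} = 0.2793.
Eliminate σ: μ = (z₂·x₁ − z₁·x₂)/(z₂ − z₁) = (0.2793·-1.2 − (-1.751)·6.7)/2.03 = 5.61.
Then σ = (x₂ − x₁)/(z₂ − z₁) = (6.7 − -1.2)/2.03 = 3.89.

μ = 5.61, σ = 3.89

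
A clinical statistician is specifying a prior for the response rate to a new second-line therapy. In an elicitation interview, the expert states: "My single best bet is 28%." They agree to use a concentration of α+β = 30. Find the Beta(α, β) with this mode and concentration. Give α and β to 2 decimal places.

For α,β > 1 the Beta mode is (α−1)/(α+β−2). With α+β = 30, the mode is (α−1)/28.
Set (α−1)/28 = 0.28 → α = 1 + 0.28·28 = 8.84.
β = 30 − α = 21.16.

α = 8.84, β = 21.16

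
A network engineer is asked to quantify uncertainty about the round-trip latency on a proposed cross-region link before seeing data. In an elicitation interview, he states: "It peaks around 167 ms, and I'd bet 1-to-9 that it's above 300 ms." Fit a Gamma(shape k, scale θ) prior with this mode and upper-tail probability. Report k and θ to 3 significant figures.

Gamma(k,θ) with k>1 has mode (k−1)θ, so θ = 167/(k−1).
Need P(X < 300) = 0.9 with θ tied to k this way. Start at k = 2, θ = 167: P(X<300) ≈ 0.536.
Too low — raise k to concentrate. Iterating converges to k ≈ 6.55.
Then θ = 167/(6.55−1) ≈ 30.1.

k ≈ 6.55, θ ≈ 30.1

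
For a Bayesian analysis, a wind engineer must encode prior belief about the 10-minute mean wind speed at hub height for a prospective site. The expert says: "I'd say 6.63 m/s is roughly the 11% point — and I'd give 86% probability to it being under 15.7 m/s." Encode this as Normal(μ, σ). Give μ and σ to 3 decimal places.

μ = 11.452, σ = 3.932

For Normal(μ,σ), the p-quantile is μ + z_p·σ. Here z_{0.11} = -1.227, z_{0.86} = 1.08.
So 6.63 = μ − 1.227σ and 15.7 = μ + 1.08σ.
Subtracting: σ = (15.7 − 6.63)/(1.08 − (-1.227)) = 3.932.
Then μ = 6.63 − (-1.227)·3.932 = 11.452.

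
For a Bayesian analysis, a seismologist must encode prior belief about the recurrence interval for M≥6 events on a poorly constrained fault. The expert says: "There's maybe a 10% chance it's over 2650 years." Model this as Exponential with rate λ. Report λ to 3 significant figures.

λ ≈ 0.000869

P(T > 2650.0) = e^(−λ·2650.0) = 0.1, so λ = −ln(0.1)/2650.0 = 0.000869.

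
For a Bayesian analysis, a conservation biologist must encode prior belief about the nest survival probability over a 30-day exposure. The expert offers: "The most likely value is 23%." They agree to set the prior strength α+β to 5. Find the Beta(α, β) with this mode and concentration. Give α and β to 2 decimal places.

For α,β > 1 the Beta mode is (α−1)/(α+β−2). With α+β = 5, the mode is (α−1)/3.
Set (α−1)/3 = 0.23 → α = 1 + 0.23·3 = 1.69.
β = 5 − α = 3.31.

α = 1.69, β = 3.31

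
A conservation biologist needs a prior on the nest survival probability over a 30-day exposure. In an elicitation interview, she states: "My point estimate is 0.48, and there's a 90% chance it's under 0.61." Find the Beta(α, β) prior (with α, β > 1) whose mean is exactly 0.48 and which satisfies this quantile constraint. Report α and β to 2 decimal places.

α ≈ 11.55, β ≈ 12.51

With mean 0.48 fixed, write α = 0.48s, β = 0.52s where s = α+β.
Need P(θ < 0.61) = 0.9 under Beta(0.48s, 0.52s). Normal approximation: (q−m)/√(m(1−m)/s) ≈ z_{0.9} = 1.28, so s ≈ 0.48·0.52·(1.28)²/(0.61−0.48)² = 24.3.
At s = 24.3: P(θ<0.61) ≈ 0.901. Adjusting to match 0.9 gives s ≈ 24.06.
So α = 0.48·24.06 ≈ 11.55, β = 0.52·24.06 ≈ 12.51.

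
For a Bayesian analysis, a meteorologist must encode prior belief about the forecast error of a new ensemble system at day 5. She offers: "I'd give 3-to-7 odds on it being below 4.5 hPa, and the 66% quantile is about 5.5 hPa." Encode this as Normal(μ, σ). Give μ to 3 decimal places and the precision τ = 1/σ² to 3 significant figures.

For Normal(μ,σ), the p-quantile is μ + z_p·σ. Here z_{0.3} = -0.5244, z_{0.66} = 0.4125.
So 4.5 = μ − 0.5244σ and 5.5 = μ + 0.4125σ.
Subtracting: σ = (5.5 − 4.5)/(0.4125 − (-0.5244)) = 1.067.
Then μ = 4.5 − (-0.5244)·1.067 = 5.060.
Precision τ = 1/σ² = 1/1.067² = 0.878.

μ = 5.060, τ = 0.878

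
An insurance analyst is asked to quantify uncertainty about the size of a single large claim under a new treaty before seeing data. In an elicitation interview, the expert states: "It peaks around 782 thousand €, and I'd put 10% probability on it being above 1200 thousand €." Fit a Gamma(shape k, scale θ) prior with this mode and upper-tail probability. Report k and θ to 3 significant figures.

Gamma(k,θ) with k>1 has mode (k−1)θ, so θ = 782/(k−1).
Need P(X < 1200) = 0.9 with θ tied to k this way. Start at k = 2, θ = 782: P(X<1200) ≈ 0.454.
Too low — raise k to concentrate. Iterating converges to k ≈ 11.2.
Then θ = 782/(11.2−1) ≈ 76.8.

k ≈ 11.2, θ ≈ 76.8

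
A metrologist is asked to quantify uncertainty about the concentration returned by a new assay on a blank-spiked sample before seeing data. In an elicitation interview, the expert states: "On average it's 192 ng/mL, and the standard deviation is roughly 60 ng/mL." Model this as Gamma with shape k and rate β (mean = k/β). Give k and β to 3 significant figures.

k ≈ 10.2, β ≈ 0.0533

For Gamma(k, rate β): mean = k/β, variance = k/β², so CV = 1/√k.
CV = SD/mean = 60/192 = 0.3125, hence k = 1/CV² = 10.2.
Then β = k/mean = 10.2/192 = 0.0533.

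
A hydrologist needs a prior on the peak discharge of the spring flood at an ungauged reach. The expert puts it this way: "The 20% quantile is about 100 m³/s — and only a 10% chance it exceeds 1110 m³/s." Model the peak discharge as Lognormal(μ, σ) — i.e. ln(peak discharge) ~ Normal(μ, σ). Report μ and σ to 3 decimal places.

If T ~ Lognormal(μ,σ) then ln T ~ Normal(μ,σ), so the p-quantile of ln T is μ + z_p·σ.
ln(100) = 4.605 and ln(1110) = 7.012; z_{0.2} = -0.8416, z_{0.9} = 1.282.
σ = (7.012 − 4.605)/(1.282 − (-0.8416)) = 1.134.
μ = 4.605 − (-0.8416)·1.134 = 5.559.

μ ≈ 5.559, σ ≈ 1.134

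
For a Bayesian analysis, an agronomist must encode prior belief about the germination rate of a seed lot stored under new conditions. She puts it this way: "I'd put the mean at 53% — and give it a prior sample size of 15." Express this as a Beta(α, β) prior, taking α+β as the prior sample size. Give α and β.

Under the effective-sample-size interpretation, Beta(α, β) has prior mean α/(α+β) and prior sample size α+β.
So α+β = 15 and α/(α+β) = 0.53, giving α = 0.53·15 = 7.95 and β = 15 − 7.95 = 7.05.

α = 7.95, β = 7.05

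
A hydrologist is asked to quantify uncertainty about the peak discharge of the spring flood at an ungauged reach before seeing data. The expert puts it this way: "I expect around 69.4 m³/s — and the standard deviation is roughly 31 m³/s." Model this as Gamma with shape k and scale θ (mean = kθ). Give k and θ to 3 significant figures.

k ≈ 5.01, θ ≈ 13.8

For Gamma(k, scale θ): mean = kθ, variance = kθ², so CV = 1/√k.
CV = SD/mean = 31/69.4 = 0.4467, hence k = 1/CV² = 5.01.
Then θ = mean/k = 69.4/5.01 = 13.8.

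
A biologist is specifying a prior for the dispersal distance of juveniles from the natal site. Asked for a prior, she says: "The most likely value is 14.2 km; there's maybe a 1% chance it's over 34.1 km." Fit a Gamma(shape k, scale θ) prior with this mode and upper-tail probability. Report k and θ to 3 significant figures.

k ≈ 7.17, θ ≈ 2.3

Gamma(k,θ) with k>1 has mode (k−1)θ, so θ = 14.2/(k−1).
Need P(X < 34.1) = 0.99 with θ tied to k this way. Start at k = 2, θ = 14.2: P(X<34.1) ≈ 0.692.
Too low — raise k to concentrate. Iterating converges to k ≈ 7.17.
Then θ = 14.2/(7.17−1) ≈ 2.3.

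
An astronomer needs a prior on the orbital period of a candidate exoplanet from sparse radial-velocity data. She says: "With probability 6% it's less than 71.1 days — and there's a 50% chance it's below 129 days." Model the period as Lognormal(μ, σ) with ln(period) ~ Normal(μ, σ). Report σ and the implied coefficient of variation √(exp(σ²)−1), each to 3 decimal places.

σ ≈ 0.383, CV ≈ 0.398

If T ~ Lognormal(μ,σ) then ln T ~ Normal(μ,σ), so the p-quantile of ln T is μ + z_p·σ.
ln(71.1) = 4.264 and ln(129) = 4.86; z_{0.06} = -1.555, z_{0.5} = 0.
σ = (4.86 − 4.264)/(0 − (-1.555)) = 0.383.
μ = 4.264 − (-1.555)·0.383 = 4.860.
CV = √(exp(σ²)−1) = √(exp(0.1468)−1) = 0.398.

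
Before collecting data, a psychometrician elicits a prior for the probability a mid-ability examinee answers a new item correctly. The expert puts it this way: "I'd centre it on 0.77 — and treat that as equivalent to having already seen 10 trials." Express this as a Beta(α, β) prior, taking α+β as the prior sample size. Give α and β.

α = 7.7, β = 2.3

Under the effective-sample-size interpretation, Beta(α, β) has prior mean α/(α+β) and prior sample size α+β.
So α+β = 10 and α/(α+β) = 0.77, giving α = 0.77·10 = 7.7 and β = 10 − 7.7 = 2.3.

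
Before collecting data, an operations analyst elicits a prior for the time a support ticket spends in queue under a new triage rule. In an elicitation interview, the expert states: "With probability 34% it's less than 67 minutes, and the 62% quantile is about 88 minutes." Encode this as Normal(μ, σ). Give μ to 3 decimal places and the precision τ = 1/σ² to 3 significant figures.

For Normal(μ,σ), the p-quantile is μ + z_p·σ. Here z_{0.34} = -0.4125, z_{0.62} = 0.3055.
So 67 = μ − 0.4125σ and 88 = μ + 0.3055σ.
Subtracting: σ = (88 − 67)/(0.3055 − (-0.4125)) = 29.250.
Then μ = 67 − (-0.4125)·29.250 = 79.065.
Precision τ = 1/σ² = 1/29.25² = 0.00117.

μ = 79.065, τ = 0.00117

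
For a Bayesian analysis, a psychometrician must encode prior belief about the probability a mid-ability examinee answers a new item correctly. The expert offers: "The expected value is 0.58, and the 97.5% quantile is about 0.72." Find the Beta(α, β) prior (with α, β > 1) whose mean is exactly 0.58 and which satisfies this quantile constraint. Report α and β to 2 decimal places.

α ≈ 25.52, β ≈ 18.48

With mean 0.58 fixed, write α = 0.58s, β = 0.42s where s = α+β.
Need P(θ < 0.72) = 0.975 under Beta(0.58s, 0.42s). Normal approximation: (q−m)/√(m(1−m)/s) ≈ z_{0.975} = 1.96, so s ≈ 0.58·0.42·(1.96)²/(0.72−0.58)² = 47.7.
At s = 47.7: P(θ<0.72) ≈ 0.980. Adjusting to match 0.975 gives s ≈ 44.00.
So α = 0.58·44.00 ≈ 25.52, β = 0.42·44.00 ≈ 18.48.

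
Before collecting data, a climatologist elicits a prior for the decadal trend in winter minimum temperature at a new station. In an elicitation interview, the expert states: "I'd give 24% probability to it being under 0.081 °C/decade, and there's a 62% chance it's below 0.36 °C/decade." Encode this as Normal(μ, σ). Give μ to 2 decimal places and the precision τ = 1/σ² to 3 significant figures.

For Normal(μ,σ), the p-quantile is μ + z_p·σ. Here z_{0.24} = -0.7063, z_{0.62} = 0.3055.
So 0.081 = μ − 0.7063σ and 0.36 = μ + 0.3055σ.
Subtracting: σ = (0.36 − 0.081)/(0.3055 − (-0.7063)) = 0.28.
Then μ = 0.081 − (-0.7063)·0.28 = 0.28.
Precision τ = 1/σ² = 1/0.2758² = 13.2.

μ = 0.28, τ = 13.2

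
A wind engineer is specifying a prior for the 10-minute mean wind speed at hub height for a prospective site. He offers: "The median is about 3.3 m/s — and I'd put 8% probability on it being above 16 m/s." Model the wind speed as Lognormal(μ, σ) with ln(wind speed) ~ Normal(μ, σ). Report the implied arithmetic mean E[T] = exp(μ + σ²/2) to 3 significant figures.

E[T] ≈ 6.2 m/s

If T ~ Lognormal(μ,σ) then ln T ~ Normal(μ,σ), so the p-quantile of ln T is μ + z_p·σ.
ln(3.3) = 1.194 and ln(16) = 2.773; z_{0.5} = 0, z_{0.92} = 1.405.
σ = (2.773 − 1.194)/(1.405 − (0)) = 1.124.
μ = 1.194 − (0)·1.124 = 1.194.
E[T] = exp(μ + σ²/2) = exp(1.194 + 0.6312) = 6.2 m/s.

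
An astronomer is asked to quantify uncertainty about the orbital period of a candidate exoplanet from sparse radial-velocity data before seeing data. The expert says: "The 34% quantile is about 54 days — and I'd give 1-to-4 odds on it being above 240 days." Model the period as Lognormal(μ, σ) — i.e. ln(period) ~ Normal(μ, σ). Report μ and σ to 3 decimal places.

If T ~ Lognormal(μ,σ) then ln T ~ Normal(μ,σ), so the p-quantile of ln T is μ + z_p·σ.
ln(54) = 3.989 and ln(240) = 5.481; z_{0.34} = -0.4125, z_{0.8} = 0.8416.
σ = (5.481 − 3.989)/(0.8416 − (-0.4125)) = 1.189.
μ = 3.989 − (-0.4125)·1.189 = 4.480.

μ ≈ 4.480, σ ≈ 1.189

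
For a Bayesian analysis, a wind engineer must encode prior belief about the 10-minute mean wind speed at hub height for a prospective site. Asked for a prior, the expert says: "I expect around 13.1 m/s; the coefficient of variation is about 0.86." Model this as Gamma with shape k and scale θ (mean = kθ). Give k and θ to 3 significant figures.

k ≈ 1.35, θ ≈ 9.69

For Gamma(k, scale θ): mean = kθ, variance = kθ², so CV = 1/√k.
CV = 0.86, hence k = 1/CV² = 1.35.
Then θ = mean/k = 13.1/1.35 = 9.69.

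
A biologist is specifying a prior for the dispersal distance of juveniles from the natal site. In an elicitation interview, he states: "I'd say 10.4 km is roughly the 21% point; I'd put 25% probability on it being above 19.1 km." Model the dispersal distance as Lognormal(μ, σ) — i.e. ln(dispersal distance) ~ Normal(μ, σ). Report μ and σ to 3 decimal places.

If T ~ Lognormal(μ,σ) then ln T ~ Normal(μ,σ), so the p-quantile of ln T is μ + z_p·σ.
ln(10.4) = 2.342 and ln(19.1) = 2.95; z_{0.21} = -0.8064, z_{0.75} = 0.6745.
σ = (2.95 − 2.342)/(0.6745 − (-0.8064)) = 0.410.
μ = 2.342 − (-0.8064)·0.410 = 2.673.

μ ≈ 2.673, σ ≈ 0.410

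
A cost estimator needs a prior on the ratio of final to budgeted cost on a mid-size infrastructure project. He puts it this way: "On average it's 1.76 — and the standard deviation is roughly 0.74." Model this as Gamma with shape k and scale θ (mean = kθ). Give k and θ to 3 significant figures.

For Gamma(k, scale θ): mean = kθ, variance = kθ², so CV = 1/√k.
CV = SD/mean = 0.74/1.76 = 0.4205, hence k = 1/CV² = 5.66.
Then θ = mean/k = 1.76/5.66 = 0.311.

k ≈ 5.66, θ ≈ 0.311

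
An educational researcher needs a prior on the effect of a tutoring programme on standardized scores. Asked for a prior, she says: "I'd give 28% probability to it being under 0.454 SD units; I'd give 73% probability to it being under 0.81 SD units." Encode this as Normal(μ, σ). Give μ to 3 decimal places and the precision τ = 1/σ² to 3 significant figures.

For Normal(μ,σ), the p-quantile is μ + z_p·σ. Here z_{0.28} = -0.5828, z_{0.73} = 0.6128.
So 0.454 = μ − 0.5828σ and 0.81 = μ + 0.6128σ.
Subtracting: σ = (0.81 − 0.454)/(0.6128 − (-0.5828)) = 0.298.
Then μ = 0.454 − (-0.5828)·0.298 = 0.628.
Precision τ = 1/σ² = 1/0.2977² = 11.3.

μ = 0.628, τ = 11.3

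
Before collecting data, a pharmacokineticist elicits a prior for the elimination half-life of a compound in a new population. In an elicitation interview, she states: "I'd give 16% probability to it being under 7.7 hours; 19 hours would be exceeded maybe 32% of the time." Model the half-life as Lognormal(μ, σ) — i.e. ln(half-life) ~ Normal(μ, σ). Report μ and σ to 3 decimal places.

If T ~ Lognormal(μ,σ) then ln T ~ Normal(μ,σ), so the p-quantile of ln T is μ + z_p·σ.
ln(7.7) = 2.041 and ln(19) = 2.944; z_{0.16} = -0.9945, z_{0.68} = 0.4677.
σ = (2.944 − 2.041)/(0.4677 − (-0.9945)) = 0.618.
μ = 2.041 − (-0.9945)·0.618 = 2.656.

μ ≈ 2.656, σ ≈ 0.618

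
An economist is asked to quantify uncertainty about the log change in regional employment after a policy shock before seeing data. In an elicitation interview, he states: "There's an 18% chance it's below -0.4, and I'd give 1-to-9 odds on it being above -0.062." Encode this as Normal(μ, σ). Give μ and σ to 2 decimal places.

μ = -0.26, σ = 0.15

For Normal(μ,σ), the p-quantile is μ + z_p·σ. Here z_{0.18} = -0.9154, z_{0.9} = 1.282.
So -0.4 = μ − 0.9154σ and -0.062 = μ + 1.282σ.
Subtracting: σ = (-0.062 − -0.4)/(1.282 − (-0.9154)) = 0.15.
Then μ = -0.4 − (-0.9154)·0.15 = -0.26.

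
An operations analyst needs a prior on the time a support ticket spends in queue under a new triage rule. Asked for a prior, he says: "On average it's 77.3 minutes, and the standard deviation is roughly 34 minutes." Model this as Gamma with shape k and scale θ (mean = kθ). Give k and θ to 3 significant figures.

k ≈ 5.17, θ ≈ 15

For Gamma(k, scale θ): mean = kθ, variance = kθ², so CV = 1/√k.
CV = SD/mean = 34/77.3 = 0.4398, hence k = 1/CV² = 5.17.
Then θ = mean/k = 77.3/5.17 = 15.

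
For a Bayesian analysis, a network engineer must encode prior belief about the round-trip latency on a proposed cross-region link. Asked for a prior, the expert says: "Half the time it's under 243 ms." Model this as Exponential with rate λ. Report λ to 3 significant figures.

λ ≈ 0.00285

Exponential median = ln 2 / λ, so λ = ln 2 / 243.0 = 0.00285.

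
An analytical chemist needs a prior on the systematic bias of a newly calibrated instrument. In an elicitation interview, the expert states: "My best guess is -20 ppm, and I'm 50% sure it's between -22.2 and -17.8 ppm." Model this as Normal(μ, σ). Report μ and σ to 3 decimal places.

μ = -20.000, σ = 3.262

A symmetric 50% interval runs μ ± z·σ with z = 0.6745.
Half-width = 2.2, so σ = 2.2/0.6745 = 3.262.
μ is the stated best guess, -20.000.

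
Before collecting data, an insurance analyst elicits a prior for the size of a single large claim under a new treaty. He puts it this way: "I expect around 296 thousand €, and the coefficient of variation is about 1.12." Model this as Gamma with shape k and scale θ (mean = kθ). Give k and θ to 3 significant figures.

For Gamma(k, scale θ): mean = kθ, variance = kθ², so CV = 1/√k.
CV = 1.12, hence k = 1/CV² = 0.797.
Then θ = mean/k = 296/0.797 = 371.

k ≈ 0.797, θ ≈ 371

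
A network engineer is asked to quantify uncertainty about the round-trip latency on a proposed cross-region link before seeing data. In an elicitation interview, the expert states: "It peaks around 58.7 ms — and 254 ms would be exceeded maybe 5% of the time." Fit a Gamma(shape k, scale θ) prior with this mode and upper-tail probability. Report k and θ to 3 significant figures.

k ≈ 2.15, θ ≈ 50.9

Gamma(k,θ) with k>1 has mode (k−1)θ, so θ = 58.7/(k−1).
Need P(X < 254) = 0.95 with θ tied to k this way. Start at k = 2, θ = 58.7: P(X<254) ≈ 0.930.
Too low — raise k to concentrate. Iterating converges to k ≈ 2.15.
Then θ = 58.7/(2.15−1) ≈ 50.9.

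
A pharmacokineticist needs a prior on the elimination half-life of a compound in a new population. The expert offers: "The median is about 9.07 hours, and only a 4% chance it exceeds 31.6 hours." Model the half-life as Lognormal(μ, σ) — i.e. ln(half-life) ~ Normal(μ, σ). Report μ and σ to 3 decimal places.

If T ~ Lognormal(μ,σ) then ln T ~ Normal(μ,σ), so the p-quantile of ln T is μ + z_p·σ.
ln(9.07) = 2.205 and ln(31.6) = 3.453; z_{0.5} = 0, z_{0.96} = 1.751.
σ = (3.453 − 2.205)/(1.751 − (0)) = 0.713.
μ = 2.205 − (0)·0.713 = 2.205.

μ ≈ 2.205, σ ≈ 0.713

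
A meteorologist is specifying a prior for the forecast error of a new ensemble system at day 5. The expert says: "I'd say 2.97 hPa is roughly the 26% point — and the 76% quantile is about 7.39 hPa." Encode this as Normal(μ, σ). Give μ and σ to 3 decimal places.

μ = 5.077, σ = 3.275

The p-quantile of Normal(μ,σ) is μ + z_p·σ, with z_{0.26} = -0.6433 and z_{0.76} = 0.7063.
Eliminate σ: μ = (z₂·x₁ − z₁·x₂)/(z₂ − z₁) = (0.7063·2.97 − (-0.6433)·7.39)/1.35 = 5.077.
Then σ = (x₂ − x₁)/(z₂ − z₁) = (7.39 − 2.97)/1.35 = 3.275.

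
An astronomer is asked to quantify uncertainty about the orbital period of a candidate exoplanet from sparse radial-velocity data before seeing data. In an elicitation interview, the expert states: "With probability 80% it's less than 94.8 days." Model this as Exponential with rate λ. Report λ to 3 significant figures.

P(T < 94.8) = 1 − e^(−λ·94.8) = 0.8, so λ = −ln(1−0.8)/94.8 = −ln(0.2)/94.8 = 0.017.

λ ≈ 0.017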